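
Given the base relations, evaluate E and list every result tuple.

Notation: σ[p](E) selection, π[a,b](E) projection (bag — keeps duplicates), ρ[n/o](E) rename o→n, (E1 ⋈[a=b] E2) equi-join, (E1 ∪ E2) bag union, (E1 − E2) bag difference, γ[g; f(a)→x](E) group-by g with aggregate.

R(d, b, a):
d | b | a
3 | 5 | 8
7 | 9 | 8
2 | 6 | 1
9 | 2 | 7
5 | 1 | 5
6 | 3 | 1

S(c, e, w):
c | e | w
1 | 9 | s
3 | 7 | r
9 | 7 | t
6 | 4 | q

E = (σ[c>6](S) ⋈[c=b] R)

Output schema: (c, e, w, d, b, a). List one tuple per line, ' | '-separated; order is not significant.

Subexpression sizes:
  S → 4
  σ[c>6](S) → 1
  R → 6
  (σ[c>6](S) ⋈[c=b] R) → 1

== RESULT ==
c | e | w | d | b | a
9 | 7 | t | 7 | 9 | 8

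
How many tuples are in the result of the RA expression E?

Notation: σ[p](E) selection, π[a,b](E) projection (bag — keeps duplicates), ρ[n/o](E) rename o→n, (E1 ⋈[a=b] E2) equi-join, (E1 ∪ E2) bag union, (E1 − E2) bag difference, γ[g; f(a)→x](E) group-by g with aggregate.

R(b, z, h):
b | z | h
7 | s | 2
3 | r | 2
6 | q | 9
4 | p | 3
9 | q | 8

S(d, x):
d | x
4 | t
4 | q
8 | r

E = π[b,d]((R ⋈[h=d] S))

Stepwise |·|:
  R → 5
  S → 3
  (R ⋈[h=d] S) → 1
  π[b,d]((R ⋈[h=d] S)) → 1

|E| = 1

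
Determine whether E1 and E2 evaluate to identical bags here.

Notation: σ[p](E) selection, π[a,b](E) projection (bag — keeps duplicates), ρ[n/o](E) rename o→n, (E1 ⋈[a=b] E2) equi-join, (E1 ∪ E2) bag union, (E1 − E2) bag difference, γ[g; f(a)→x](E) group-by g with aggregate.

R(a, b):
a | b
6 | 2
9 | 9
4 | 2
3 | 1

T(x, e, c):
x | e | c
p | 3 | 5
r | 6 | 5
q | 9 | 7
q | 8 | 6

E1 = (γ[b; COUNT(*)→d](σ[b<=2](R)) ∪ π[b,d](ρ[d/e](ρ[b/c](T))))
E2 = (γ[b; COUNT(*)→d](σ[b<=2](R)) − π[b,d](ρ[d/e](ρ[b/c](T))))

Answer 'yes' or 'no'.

E1 row counts bottom-up:
  R → 4
  σ[b<=2](R) → 3
  γ[b; COUNT(*)→d](σ[b<=2](R)) → 2
  T → 4
  ρ[b/c](T) → 4
  ρ[d/e](ρ[b/c](T)) → 4
  π[b,d](ρ[d/e](ρ[b/c](T))) → 4
  (γ[b; COUNT(*)→d](σ[b<=2](R)) ∪ π[b,d](ρ[d/e](ρ[b/c](T)))) → 6
E2 row counts bottom-up:
  R → 4
  σ[b<=2](R) → 3
  γ[b; COUNT(*)→d](σ[b<=2](R)) → 2
  T → 4
  ρ[b/c](T) → 4
  ρ[d/e](ρ[b/c](T)) → 4
  π[b,d](ρ[d/e](ρ[b/c](T))) → 4
  (γ[b; COUNT(*)→d](σ[b<=2](R)) − π[b,d](ρ[d/e](ρ[b/c](T)))) → 2

E1 result:
b | d
1 | 1
2 | 2
5 | 3
5 | 6
6 | 8
7 | 9
E2 result:
b | d
1 | 1
2 | 2
Witness: (7, 9) appears 1× in E1 but 0× in E2.

no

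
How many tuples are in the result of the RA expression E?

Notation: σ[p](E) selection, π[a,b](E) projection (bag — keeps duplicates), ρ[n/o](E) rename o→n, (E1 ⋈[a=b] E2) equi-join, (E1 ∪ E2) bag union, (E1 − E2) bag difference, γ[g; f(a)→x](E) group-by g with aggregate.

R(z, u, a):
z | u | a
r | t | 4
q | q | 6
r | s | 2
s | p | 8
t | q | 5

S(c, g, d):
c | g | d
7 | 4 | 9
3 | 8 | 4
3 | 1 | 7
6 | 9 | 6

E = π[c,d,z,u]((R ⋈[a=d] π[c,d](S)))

Per-node cardinality:
  R → 5
  S → 4
  π[c,d](S) → 4
  (R ⋈[a=d] π[c,d](S)) → 2
  π[c,d,z,u]((R ⋈[a=d] π[c,d](S))) → 2

|E| = 2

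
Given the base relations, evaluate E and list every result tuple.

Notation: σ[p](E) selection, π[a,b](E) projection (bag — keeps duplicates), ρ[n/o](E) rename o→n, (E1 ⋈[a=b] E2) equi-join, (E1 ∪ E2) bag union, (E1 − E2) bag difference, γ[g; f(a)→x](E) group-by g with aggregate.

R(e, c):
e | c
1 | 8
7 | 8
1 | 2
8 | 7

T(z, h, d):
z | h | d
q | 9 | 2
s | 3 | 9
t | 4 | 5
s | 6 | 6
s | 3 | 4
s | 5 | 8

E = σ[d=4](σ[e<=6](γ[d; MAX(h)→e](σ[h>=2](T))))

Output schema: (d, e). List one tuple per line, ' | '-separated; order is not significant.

Row counts bottom-up:
  T → 6
  σ[h>=2](T) → 6
  γ[d; MAX(h)→e](σ[h>=2](T)) → 6
  σ[e<=6](γ[d; MAX(h)→e](σ[h>=2](T))) → 5
  σ[d=4](σ[e<=6](γ[d; MAX(h)→e](σ[h>=2](T)))) → 1

== RESULT ==
d | e
4 | 3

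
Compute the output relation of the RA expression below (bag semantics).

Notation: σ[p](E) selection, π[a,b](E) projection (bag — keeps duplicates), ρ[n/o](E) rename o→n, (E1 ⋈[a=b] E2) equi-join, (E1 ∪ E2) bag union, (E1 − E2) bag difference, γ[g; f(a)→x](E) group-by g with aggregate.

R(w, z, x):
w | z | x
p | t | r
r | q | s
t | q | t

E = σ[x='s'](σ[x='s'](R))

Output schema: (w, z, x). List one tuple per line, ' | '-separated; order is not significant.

Stepwise |·|:
  R → 3
  σ[x='s'](R) → 1
  σ[x='s'](σ[x='s'](R)) → 1

== RESULT ==
w | z | x
r | q | s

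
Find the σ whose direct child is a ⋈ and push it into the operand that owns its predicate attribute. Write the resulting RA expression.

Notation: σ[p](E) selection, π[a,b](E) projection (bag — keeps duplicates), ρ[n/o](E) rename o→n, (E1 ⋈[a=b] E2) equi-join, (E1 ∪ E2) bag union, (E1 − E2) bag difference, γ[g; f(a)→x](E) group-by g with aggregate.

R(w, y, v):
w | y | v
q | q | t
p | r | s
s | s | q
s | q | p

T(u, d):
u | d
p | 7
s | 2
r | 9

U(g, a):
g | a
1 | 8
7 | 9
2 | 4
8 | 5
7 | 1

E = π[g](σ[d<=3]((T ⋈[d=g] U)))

σ filters on d, owned by the left side.
E' = π[g]((σ[d<=3](T) ⋈[d=g] U))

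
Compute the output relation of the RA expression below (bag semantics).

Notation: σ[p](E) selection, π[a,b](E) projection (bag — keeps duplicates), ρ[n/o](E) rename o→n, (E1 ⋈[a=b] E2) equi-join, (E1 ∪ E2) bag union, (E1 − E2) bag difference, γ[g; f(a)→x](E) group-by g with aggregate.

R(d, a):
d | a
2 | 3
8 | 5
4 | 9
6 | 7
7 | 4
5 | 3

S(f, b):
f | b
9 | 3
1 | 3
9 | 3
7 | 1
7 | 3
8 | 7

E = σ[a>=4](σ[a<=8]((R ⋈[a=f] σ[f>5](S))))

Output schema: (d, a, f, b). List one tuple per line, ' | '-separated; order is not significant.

Row counts bottom-up:
  R → 6
  S → 6
  σ[f>5](S) → 5
  (R ⋈[a=f] σ[f>5](S)) → 4
  σ[a<=8]((R ⋈[a=f] σ[f>5](S))) → 2
  σ[a>=4](σ[a<=8]((R ⋈[a=f] σ[f>5](S)))) → 2

== RESULT ==
d | a | f | b
6 | 7 | 7 | 1
6 | 7 | 7 | 3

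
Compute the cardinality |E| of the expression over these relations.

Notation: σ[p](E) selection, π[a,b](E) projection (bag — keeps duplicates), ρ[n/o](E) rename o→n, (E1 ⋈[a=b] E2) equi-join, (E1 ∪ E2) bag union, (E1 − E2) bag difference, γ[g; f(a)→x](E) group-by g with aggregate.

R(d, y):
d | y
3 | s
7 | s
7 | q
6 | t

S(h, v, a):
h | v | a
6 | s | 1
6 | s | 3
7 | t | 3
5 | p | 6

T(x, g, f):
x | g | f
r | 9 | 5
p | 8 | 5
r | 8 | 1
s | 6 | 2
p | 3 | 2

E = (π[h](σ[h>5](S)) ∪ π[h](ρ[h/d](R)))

Stepwise |·|:
  S → 4
  σ[h>5](S) → 3
  π[h](σ[h>5](S)) → 3
  R → 4
  ρ[h/d](R) → 4
  π[h](ρ[h/d](R)) → 4
  (π[h](σ[h>5](S)) ∪ π[h](ρ[h/d](R))) → 7

|E| = 7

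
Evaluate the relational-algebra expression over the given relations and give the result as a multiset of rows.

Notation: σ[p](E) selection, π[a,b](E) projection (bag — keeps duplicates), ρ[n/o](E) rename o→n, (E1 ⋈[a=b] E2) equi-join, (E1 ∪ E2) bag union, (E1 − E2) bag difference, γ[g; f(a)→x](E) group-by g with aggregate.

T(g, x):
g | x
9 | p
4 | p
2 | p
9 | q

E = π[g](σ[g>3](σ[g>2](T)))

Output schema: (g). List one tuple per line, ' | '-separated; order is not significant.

Per-node cardinality:
  T → 4
  σ[g>2](T) → 3
  σ[g>3](σ[g>2](T)) → 3
  π[g](σ[g>3](σ[g>2](T))) → 3

== RESULT ==
g
4
9
9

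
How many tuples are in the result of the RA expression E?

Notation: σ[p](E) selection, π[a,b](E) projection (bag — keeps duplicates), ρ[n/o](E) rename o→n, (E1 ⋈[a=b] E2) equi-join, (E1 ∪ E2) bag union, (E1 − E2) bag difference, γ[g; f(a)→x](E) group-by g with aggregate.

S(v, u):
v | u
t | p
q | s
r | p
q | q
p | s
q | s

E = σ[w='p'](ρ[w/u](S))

Stepwise |·|:
  S → 6
  ρ[w/u](S) → 6
  σ[w='p'](ρ[w/u](S)) → 2

|E| = 2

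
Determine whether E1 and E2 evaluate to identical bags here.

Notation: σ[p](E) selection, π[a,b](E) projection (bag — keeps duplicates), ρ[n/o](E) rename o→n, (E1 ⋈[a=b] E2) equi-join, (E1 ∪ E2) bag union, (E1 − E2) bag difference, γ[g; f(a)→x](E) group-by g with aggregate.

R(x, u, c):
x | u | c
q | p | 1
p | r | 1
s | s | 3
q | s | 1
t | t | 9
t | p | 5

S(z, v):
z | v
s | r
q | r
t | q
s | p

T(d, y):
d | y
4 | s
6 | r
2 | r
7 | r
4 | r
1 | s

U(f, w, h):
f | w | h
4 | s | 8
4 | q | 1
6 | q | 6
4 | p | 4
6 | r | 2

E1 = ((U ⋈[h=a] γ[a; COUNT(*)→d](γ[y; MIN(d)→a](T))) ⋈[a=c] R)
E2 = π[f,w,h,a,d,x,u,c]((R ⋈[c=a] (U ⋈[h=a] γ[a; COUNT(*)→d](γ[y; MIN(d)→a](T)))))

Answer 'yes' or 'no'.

E1 stepwise |·|:
  U → 5
  T → 6
  γ[y; MIN(d)→a](T) → 2
  γ[a; COUNT(*)→d](γ[y; MIN(d)→a](T)) → 2
  (U ⋈[h=a] γ[a; COUNT(*)→d](γ[y; MIN(d)→a](T))) → 2
  R → 6
  ((U ⋈[h=a] γ[a; COUNT(*)→d](γ[y; MIN(d)→a](T))) ⋈[a=c] R) → 3
E2 stepwise |·|:
  R → 6
  U → 5
  T → 6
  γ[y; MIN(d)→a](T) → 2
  γ[a; COUNT(*)→d](γ[y; MIN(d)→a](T)) → 2
  (U ⋈[h=a] γ[a; COUNT(*)→d](γ[y; MIN(d)→a](T))) → 2
  (R ⋈[c=a] (U ⋈[h=a] γ[a; COUNT(*)→d](γ[y; MIN(d)→a](T)))) → 3
  π[f,w,h,a,d,x,u,c]((R ⋈[c=a] (U ⋈[h=a] γ[a; COUNT(*)→d](γ[y; MIN(d)→a](T))))) → 3

E1 and E2 produce the same multiset:
f | w | h | a | d | x | u | c
4 | q | 1 | 1 | 1 | p | r | 1
4 | q | 1 | 1 | 1 | q | p | 1
4 | q | 1 | 1 | 1 | q | s | 1

yes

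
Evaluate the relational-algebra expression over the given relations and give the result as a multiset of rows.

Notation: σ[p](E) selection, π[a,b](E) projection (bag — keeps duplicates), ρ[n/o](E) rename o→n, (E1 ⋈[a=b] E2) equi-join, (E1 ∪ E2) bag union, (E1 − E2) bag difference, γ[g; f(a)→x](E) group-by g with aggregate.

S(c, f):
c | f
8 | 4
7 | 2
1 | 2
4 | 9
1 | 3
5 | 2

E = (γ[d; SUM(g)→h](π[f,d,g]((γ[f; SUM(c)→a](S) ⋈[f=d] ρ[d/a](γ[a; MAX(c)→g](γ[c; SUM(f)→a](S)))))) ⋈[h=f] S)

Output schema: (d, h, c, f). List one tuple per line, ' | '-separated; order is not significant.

Row counts bottom-up:
  S → 6
  γ[f; SUM(c)→a](S) → 4
  S → 6
  γ[c; SUM(f)→a](S) → 5
  γ[a; MAX(c)→g](γ[c; SUM(f)→a](S)) → 4
  ρ[d/a](γ[a; MAX(c)→g](γ[c; SUM(f)→a](S))) → 4
  (γ[f; SUM(c)→a](S) ⋈[f=d] ρ[d/a](γ[a; MAX(c)→g](γ[c; SUM(f)→a](S)))) → 3
  π[f,d,g]((γ[f; SUM(c)→a](S) ⋈[f=d] ρ[d/a](γ[a; MAX(c)→g](γ[c; SUM(f)→a](S))))) → 3
  γ[d; SUM(g)→h](π[f,d,g]((γ[f; SUM(c)→a](S) ⋈[f=d] ρ[d/a](γ[a; MAX(c)→g](γ[c; SUM(f)→a](S)))))) → 3
  S → 6
  (γ[d; SUM(g)→h](π[f,d,g]((γ[f; SUM(c)→a](S) ⋈[f=d] ρ[d/a](γ[a; MAX(c)→g](γ[c; SUM(f)→a](S)))))) ⋈[h=f] S) → 1

== RESULT ==
d | h | c | f
9 | 4 | 8 | 4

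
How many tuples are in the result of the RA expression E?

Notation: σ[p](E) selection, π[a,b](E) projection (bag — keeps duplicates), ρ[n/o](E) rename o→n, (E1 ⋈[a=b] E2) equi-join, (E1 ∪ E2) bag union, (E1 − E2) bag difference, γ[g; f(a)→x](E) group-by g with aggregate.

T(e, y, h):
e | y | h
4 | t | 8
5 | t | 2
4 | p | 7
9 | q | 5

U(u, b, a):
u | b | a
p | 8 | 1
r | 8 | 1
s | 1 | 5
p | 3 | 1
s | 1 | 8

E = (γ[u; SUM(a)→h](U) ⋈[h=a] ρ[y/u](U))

Row counts bottom-up:
  U → 5
  γ[u; SUM(a)→h](U) → 3
  U → 5
  ρ[y/u](U) → 5
  (γ[u; SUM(a)→h](U) ⋈[h=a] ρ[y/u](U)) → 3

|E| = 3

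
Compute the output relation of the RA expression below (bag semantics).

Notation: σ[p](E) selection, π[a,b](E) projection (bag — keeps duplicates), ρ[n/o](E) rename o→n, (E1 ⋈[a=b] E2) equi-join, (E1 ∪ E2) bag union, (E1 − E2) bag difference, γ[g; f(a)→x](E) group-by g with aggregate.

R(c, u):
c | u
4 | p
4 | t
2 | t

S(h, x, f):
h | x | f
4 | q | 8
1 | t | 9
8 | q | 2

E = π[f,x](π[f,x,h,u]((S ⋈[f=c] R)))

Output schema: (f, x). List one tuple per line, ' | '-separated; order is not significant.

Subexpression sizes:
  S → 3
  R → 3
  (S ⋈[f=c] R) → 1
  π[f,x,h,u]((S ⋈[f=c] R)) → 1
  π[f,x](π[f,x,h,u]((S ⋈[f=c] R))) → 1

== RESULT ==
f | x
2 | q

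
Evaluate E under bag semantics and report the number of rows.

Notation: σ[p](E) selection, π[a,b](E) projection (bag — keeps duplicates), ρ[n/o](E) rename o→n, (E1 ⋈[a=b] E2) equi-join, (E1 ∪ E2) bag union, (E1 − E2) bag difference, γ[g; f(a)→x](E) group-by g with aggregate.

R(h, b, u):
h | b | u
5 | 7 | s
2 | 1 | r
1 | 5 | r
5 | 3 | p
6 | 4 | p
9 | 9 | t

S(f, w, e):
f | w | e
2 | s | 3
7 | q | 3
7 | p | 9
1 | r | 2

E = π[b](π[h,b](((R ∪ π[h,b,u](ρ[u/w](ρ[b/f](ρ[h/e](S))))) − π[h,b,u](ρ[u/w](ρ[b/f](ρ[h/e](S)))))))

Subexpression sizes:
  R → 6
  S → 4
  ρ[h/e](S) → 4
  ρ[b/f](ρ[h/e](S)) → 4
  ρ[u/w](ρ[b/f](ρ[h/e](S))) → 4
  π[h,b,u](ρ[u/w](ρ[b/f](ρ[h/e](S)))) → 4
  (R ∪ π[h,b,u](ρ[u/w](ρ[b/f](ρ[h/e](S))))) → 10
  S → 4
  ρ[h/e](S) → 4
  ρ[b/f](ρ[h/e](S)) → 4
  ρ[u/w](ρ[b/f](ρ[h/e](S))) → 4
  π[h,b,u](ρ[u/w](ρ[b/f](ρ[h/e](S)))) → 4
  ((R ∪ π[h,b,u](ρ[u/w](ρ[b/f](ρ[h/e](S))))) − π[h,b,u](ρ[u/w](ρ[b/f](ρ[h/e](S))))) → 6
  π[h,b](((R ∪ π[h,b,u](ρ[u/w](ρ[b/f](ρ[h/e](S))))) − π[h,b,u](ρ[u/w](ρ[b/f](ρ[h/e](S)))))) → 6
  π[b](π[h,b](((R ∪ π[h,b,u](ρ[u/w](ρ[b/f](ρ[h/e](S))))) − π[h,b,u](ρ[u/w](ρ[b/f](ρ[h/e](S))))))) → 6

|E| = 6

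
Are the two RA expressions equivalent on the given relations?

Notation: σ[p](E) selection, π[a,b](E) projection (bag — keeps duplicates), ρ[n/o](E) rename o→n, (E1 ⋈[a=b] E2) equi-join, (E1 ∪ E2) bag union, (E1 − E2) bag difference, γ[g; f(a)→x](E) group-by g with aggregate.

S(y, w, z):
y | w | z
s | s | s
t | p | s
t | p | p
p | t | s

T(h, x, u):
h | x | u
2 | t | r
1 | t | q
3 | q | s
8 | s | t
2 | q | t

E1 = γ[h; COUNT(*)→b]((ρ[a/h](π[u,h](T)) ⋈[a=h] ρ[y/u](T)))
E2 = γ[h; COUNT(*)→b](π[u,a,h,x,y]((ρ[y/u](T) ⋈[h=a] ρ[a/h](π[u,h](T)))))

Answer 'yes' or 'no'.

E1 per-node cardinality:
  T → 5
  π[u,h](T) → 5
  ρ[a/h](π[u,h](T)) → 5
  T → 5
  ρ[y/u](T) → 5
  (ρ[a/h](π[u,h](T)) ⋈[a=h] ρ[y/u](T)) → 7
  γ[h; COUNT(*)→b]((ρ[a/h](π[u,h](T)) ⋈[a=h] ρ[y/u](T))) → 4
E2 per-node cardinality:
  T → 5
  ρ[y/u](T) → 5
  T → 5
  π[u,h](T) → 5
  ρ[a/h](π[u,h](T)) → 5
  (ρ[y/u](T) ⋈[h=a] ρ[a/h](π[u,h](T))) → 7
  π[u,a,h,x,y]((ρ[y/u](T) ⋈[h=a] ρ[a/h](π[u,h](T)))) → 7
  γ[h; COUNT(*)→b](π[u,a,h,x,y]((ρ[y/u](T) ⋈[h=a] ρ[a/h](π[u,h](T))))) → 4

E1 and E2 produce the same multiset:
h | b
1 | 1
2 | 4
3 | 1
8 | 1

yes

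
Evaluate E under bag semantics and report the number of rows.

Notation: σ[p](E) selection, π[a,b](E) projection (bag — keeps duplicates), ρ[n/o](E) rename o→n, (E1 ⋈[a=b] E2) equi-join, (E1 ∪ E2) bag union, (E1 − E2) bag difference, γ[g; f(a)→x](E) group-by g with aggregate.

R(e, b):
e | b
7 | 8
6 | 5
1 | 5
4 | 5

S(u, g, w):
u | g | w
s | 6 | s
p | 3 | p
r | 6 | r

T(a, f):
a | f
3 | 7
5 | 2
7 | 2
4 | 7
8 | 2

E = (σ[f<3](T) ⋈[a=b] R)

Stepwise |·|:
  T → 5
  σ[f<3](T) → 3
  R → 4
  (σ[f<3](T) ⋈[a=b] R) → 4

|E| = 4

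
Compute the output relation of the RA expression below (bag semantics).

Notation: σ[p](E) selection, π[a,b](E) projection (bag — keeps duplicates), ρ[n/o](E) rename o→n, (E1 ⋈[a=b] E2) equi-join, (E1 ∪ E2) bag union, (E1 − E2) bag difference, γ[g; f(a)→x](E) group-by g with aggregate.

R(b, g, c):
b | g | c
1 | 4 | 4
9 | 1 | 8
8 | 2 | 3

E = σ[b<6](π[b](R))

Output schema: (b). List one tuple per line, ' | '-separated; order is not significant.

Stepwise |·|:
  R → 3
  π[b](R) → 3
  σ[b<6](π[b](R)) → 1

== RESULT ==
b
1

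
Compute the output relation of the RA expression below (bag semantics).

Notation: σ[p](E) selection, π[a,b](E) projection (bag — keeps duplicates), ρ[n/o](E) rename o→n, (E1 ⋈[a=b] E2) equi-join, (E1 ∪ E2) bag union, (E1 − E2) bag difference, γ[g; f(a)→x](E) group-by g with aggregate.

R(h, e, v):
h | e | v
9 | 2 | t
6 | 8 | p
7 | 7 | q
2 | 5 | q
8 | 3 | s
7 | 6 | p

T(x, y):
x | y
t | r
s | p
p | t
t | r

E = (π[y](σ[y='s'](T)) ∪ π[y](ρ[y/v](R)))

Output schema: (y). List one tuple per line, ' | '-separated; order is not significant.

Subexpression sizes:
  T → 4
  σ[y='s'](T) → 0
  π[y](σ[y='s'](T)) → 0
  R → 6
  ρ[y/v](R) → 6
  π[y](ρ[y/v](R)) → 6
  (π[y](σ[y='s'](T)) ∪ π[y](ρ[y/v](R))) → 6

== RESULT ==
y
p
p
q
q
s
t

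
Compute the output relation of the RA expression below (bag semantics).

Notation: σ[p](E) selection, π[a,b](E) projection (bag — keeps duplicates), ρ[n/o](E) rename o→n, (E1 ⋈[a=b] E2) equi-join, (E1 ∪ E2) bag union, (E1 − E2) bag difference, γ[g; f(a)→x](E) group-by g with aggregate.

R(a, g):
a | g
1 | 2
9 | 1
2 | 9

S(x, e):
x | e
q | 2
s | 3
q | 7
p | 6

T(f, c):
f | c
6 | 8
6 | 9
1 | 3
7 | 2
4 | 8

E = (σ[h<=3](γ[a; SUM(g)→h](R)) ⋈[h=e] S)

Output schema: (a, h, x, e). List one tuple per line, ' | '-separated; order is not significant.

Subexpression sizes:
  R → 3
  γ[a; SUM(g)→h](R) → 3
  σ[h<=3](γ[a; SUM(g)→h](R)) → 2
  S → 4
  (σ[h<=3](γ[a; SUM(g)→h](R)) ⋈[h=e] S) → 1

== RESULT ==
a | h | x | e
1 | 2 | q | 2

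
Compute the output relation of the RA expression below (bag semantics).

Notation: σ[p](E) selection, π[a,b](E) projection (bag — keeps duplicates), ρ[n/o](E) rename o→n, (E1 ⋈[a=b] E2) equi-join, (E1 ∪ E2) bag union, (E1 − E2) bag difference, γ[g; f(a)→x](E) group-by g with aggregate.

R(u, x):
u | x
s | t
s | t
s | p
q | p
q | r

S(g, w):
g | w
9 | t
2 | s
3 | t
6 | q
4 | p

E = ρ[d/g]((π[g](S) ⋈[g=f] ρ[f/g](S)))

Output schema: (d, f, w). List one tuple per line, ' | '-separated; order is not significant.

Subexpression sizes:
  S → 5
  π[g](S) → 5
  S → 5
  ρ[f/g](S) → 5
  (π[g](S) ⋈[g=f] ρ[f/g](S)) → 5
  ρ[d/g]((π[g](S) ⋈[g=f] ρ[f/g](S))) → 5

== RESULT ==
d | f | w
2 | 2 | s
3 | 3 | t
4 | 4 | p
6 | 6 | q
9 | 9 | t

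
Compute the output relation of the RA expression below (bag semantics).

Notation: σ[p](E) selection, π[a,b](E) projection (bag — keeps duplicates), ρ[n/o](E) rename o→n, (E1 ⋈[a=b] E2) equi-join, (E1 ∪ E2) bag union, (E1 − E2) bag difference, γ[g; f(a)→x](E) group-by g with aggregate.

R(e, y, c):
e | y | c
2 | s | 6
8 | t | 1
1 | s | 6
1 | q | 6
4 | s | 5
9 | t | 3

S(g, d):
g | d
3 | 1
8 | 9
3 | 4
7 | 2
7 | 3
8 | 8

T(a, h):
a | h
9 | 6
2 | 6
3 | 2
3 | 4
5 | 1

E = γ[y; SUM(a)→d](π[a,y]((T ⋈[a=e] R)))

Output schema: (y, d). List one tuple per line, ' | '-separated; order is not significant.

Stepwise |·|:
  T → 5
  R → 6
  (T ⋈[a=e] R) → 2
  π[a,y]((T ⋈[a=e] R)) → 2
  γ[y; SUM(a)→d](π[a,y]((T ⋈[a=e] R))) → 2

== RESULT ==
y | d
s | 2
t | 9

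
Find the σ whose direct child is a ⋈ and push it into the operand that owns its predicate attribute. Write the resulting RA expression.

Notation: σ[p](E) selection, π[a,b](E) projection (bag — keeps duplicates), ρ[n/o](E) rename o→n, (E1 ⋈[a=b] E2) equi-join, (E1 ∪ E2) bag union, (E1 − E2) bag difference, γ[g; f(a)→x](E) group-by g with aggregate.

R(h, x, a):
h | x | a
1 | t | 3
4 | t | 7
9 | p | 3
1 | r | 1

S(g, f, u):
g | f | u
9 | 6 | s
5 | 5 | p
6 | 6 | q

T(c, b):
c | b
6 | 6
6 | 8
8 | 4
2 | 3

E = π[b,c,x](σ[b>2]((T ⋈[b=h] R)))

σ filters on b, owned by the left side.
E' = π[b,c,x]((σ[b>2](T) ⋈[b=h] R))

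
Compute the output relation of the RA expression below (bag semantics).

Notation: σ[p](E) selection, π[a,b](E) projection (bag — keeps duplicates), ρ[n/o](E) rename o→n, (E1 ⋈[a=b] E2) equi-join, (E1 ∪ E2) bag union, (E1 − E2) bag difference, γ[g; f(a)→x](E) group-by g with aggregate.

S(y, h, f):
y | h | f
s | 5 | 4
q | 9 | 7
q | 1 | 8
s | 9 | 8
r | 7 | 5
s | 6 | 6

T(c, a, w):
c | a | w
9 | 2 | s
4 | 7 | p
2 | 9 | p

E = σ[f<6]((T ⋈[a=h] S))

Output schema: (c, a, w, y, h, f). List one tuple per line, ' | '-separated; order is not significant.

Per-node cardinality:
  T → 3
  S → 6
  (T ⋈[a=h] S) → 3
  σ[f<6]((T ⋈[a=h] S)) → 1

== RESULT ==
c | a | w | y | h | f
4 | 7 | p | r | 7 | 5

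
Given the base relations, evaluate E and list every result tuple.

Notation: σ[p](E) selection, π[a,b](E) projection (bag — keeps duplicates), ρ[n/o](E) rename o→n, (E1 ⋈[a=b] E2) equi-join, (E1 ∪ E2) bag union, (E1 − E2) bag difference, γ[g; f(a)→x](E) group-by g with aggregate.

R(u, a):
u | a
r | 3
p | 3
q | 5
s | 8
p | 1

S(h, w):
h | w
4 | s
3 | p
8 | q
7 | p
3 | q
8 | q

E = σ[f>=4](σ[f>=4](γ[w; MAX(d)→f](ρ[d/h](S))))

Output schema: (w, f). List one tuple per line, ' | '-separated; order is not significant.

Subexpression sizes:
  S → 6
  ρ[d/h](S) → 6
  γ[w; MAX(d)→f](ρ[d/h](S)) → 3
  σ[f>=4](γ[w; MAX(d)→f](ρ[d/h](S))) → 3
  σ[f>=4](σ[f>=4](γ[w; MAX(d)→f](ρ[d/h](S)))) → 3

== RESULT ==
w | f
p | 7
q | 8
s | 4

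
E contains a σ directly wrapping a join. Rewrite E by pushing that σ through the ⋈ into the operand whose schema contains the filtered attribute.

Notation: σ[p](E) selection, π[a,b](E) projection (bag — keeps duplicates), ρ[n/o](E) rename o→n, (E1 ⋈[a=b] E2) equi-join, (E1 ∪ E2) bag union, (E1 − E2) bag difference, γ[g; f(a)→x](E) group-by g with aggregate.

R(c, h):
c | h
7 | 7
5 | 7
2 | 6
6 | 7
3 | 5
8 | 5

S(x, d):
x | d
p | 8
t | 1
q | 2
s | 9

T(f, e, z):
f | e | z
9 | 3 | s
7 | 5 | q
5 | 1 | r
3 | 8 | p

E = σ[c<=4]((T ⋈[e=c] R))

σ filters on c, owned by the right side.
E' = (T ⋈[e=c] σ[c<=4](R))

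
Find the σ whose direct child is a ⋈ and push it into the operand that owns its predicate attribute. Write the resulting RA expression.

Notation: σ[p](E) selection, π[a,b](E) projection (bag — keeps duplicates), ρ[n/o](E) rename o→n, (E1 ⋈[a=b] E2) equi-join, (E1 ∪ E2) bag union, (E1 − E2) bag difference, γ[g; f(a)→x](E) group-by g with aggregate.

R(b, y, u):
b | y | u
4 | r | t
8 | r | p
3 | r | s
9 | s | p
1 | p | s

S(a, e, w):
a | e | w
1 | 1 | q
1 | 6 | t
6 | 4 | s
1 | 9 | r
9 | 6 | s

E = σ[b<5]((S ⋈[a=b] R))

σ filters on b, owned by the right side.
E' = (S ⋈[a=b] σ[b<5](R))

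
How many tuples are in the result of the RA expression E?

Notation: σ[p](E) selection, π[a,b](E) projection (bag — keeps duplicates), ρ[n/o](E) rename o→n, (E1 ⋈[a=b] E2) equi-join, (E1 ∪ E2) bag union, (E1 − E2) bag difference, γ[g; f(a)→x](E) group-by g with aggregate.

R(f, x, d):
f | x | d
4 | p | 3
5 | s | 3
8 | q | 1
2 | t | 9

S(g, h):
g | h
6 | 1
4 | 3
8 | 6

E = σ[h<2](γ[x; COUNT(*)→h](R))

Row counts bottom-up:
  R → 4
  γ[x; COUNT(*)→h](R) → 4
  σ[h<2](γ[x; COUNT(*)→h](R)) → 4

|E| = 4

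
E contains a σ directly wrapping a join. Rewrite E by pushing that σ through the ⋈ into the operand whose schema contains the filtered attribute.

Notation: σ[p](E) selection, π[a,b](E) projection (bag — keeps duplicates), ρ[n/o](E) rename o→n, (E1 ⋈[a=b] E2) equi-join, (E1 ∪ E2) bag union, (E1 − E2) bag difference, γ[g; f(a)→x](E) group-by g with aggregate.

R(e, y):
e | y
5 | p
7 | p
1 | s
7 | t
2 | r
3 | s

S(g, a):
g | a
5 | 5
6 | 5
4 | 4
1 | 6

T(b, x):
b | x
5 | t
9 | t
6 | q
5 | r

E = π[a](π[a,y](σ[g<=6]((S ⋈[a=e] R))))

σ filters on g, owned by the left side.
E' = π[a](π[a,y]((σ[g<=6](S) ⋈[a=e] R)))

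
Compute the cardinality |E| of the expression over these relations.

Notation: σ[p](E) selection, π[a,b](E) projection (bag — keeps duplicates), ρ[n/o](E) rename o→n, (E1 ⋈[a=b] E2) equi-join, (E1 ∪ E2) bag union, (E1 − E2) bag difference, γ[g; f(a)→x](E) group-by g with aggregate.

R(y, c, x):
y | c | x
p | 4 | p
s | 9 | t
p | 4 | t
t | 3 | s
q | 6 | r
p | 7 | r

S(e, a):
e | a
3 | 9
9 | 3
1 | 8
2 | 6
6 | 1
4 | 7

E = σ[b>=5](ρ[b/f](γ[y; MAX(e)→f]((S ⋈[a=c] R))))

Per-node cardinality:
  S → 6
  R → 6
  (S ⋈[a=c] R) → 4
  γ[y; MAX(e)→f]((S ⋈[a=c] R)) → 4
  ρ[b/f](γ[y; MAX(e)→f]((S ⋈[a=c] R))) → 4
  σ[b>=5](ρ[b/f](γ[y; MAX(e)→f]((S ⋈[a=c] R)))) → 1

|E| = 1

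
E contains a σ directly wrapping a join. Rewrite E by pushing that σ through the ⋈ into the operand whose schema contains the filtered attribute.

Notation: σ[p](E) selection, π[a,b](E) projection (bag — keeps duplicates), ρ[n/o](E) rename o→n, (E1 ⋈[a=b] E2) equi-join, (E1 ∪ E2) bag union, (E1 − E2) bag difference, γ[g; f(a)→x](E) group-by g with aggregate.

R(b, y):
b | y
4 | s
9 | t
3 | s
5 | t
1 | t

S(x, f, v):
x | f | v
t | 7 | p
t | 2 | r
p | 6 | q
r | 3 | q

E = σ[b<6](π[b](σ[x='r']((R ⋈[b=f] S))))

σ filters on x, owned by the right side.
E' = σ[b<6](π[b]((R ⋈[b=f] σ[x='r'](S))))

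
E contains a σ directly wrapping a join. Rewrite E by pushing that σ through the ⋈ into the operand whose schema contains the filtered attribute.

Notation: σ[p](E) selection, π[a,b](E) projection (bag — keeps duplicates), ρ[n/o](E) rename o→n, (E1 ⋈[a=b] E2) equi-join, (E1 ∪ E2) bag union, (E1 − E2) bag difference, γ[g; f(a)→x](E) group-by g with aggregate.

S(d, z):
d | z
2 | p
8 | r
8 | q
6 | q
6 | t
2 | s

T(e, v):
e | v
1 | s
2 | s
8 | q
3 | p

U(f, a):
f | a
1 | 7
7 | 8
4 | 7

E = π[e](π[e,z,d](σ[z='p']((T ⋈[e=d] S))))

σ filters on z, owned by the right side.
E' = π[e](π[e,z,d]((T ⋈[e=d] σ[z='p'](S))))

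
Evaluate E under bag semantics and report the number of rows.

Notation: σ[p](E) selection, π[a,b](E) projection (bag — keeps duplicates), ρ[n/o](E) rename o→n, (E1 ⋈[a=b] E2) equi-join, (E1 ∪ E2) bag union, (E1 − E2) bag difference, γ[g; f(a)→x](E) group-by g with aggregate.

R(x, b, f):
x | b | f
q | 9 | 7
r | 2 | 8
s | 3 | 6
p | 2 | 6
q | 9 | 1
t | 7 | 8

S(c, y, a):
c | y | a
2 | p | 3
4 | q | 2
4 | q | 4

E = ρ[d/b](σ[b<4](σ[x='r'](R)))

Subexpression sizes:
  R → 6
  σ[x='r'](R) → 1
  σ[b<4](σ[x='r'](R)) → 1
  ρ[d/b](σ[b<4](σ[x='r'](R))) → 1

|E| = 1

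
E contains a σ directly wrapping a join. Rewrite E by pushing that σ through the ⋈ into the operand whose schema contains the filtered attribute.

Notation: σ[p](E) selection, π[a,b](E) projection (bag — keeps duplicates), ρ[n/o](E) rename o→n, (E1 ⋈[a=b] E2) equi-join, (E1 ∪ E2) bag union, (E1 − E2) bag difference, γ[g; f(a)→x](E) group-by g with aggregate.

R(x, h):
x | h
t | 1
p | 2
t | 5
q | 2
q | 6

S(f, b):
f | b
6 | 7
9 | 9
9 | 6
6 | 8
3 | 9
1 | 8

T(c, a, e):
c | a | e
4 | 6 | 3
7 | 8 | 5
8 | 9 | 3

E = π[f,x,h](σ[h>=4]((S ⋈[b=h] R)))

σ filters on h, owned by the right side.
E' = π[f,x,h]((S ⋈[b=h] σ[h>=4](R)))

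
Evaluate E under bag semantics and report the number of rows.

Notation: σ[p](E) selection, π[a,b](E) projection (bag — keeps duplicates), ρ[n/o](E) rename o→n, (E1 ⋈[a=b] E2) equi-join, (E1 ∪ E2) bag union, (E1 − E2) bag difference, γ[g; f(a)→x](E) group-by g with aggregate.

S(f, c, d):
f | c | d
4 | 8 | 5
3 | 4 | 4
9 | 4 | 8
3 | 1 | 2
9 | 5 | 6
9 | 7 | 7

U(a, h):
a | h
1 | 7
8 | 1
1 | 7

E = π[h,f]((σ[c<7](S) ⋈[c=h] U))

Per-node cardinality:
  S → 6
  σ[c<7](S) → 4
  U → 3
  (σ[c<7](S) ⋈[c=h] U) → 1
  π[h,f]((σ[c<7](S) ⋈[c=h] U)) → 1

|E| = 1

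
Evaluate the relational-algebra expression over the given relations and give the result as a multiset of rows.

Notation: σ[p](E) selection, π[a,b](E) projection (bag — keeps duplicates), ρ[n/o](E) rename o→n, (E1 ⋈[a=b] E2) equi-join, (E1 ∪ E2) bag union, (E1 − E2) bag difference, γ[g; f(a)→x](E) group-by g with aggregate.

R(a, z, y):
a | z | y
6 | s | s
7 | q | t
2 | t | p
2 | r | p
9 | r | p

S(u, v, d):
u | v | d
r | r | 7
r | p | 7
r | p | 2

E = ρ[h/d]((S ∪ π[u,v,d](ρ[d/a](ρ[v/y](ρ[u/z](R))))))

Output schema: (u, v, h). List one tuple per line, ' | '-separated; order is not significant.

Stepwise |·|:
  S → 3
  R → 5
  ρ[u/z](R) → 5
  ρ[v/y](ρ[u/z](R)) → 5
  ρ[d/a](ρ[v/y](ρ[u/z](R))) → 5
  π[u,v,d](ρ[d/a](ρ[v/y](ρ[u/z](R)))) → 5
  (S ∪ π[u,v,d](ρ[d/a](ρ[v/y](ρ[u/z](R))))) → 8
  ρ[h/d]((S ∪ π[u,v,d](ρ[d/a](ρ[v/y](ρ[u/z](R)))))) → 8

== RESULT ==
u | v | h
q | t | 7
r | p | 2
r | p | 2
r | p | 7
r | p | 9
r | r | 7
s | s | 6
t | p | 2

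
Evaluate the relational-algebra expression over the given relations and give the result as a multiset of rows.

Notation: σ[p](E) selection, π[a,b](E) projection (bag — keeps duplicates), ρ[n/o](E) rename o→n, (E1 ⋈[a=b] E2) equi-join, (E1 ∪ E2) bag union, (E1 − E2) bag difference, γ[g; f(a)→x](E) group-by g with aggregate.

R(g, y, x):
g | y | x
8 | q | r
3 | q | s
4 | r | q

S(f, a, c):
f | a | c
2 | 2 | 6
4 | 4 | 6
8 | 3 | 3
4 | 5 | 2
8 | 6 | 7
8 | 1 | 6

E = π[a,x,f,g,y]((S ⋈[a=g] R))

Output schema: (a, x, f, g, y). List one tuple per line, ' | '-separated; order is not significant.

Subexpression sizes:
  S → 6
  R → 3
  (S ⋈[a=g] R) → 2
  π[a,x,f,g,y]((S ⋈[a=g] R)) → 2

== RESULT ==
a | x | f | g | y
3 | s | 8 | 3 | q
4 | q | 4 | 4 | r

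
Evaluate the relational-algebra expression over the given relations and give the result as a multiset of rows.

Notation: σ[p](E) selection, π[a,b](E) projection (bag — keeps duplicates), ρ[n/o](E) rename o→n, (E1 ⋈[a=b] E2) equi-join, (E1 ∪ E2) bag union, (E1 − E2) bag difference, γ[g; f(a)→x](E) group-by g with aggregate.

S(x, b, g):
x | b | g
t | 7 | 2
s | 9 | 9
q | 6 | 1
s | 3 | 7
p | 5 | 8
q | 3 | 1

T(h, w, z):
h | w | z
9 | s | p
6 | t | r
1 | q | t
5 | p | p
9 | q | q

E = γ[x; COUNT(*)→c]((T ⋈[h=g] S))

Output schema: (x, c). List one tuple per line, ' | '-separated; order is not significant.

Stepwise |·|:
  T → 5
  S → 6
  (T ⋈[h=g] S) → 4
  γ[x; COUNT(*)→c]((T ⋈[h=g] S)) → 2

== RESULT ==
x | c
q | 2
s | 2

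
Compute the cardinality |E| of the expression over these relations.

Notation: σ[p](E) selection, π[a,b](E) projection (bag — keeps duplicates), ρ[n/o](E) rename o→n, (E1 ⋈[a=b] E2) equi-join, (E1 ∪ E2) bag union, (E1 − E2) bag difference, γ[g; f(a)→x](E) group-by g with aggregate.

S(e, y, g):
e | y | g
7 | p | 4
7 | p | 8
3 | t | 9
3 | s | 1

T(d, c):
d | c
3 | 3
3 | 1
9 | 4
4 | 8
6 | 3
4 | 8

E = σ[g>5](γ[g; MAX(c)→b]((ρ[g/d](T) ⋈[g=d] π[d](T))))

Row counts bottom-up:
  T → 6
  ρ[g/d](T) → 6
  T → 6
  π[d](T) → 6
  (ρ[g/d](T) ⋈[g=d] π[d](T)) → 10
  γ[g; MAX(c)→b]((ρ[g/d](T) ⋈[g=d] π[d](T))) → 4
  σ[g>5](γ[g; MAX(c)→b]((ρ[g/d](T) ⋈[g=d] π[d](T)))) → 2

|E| = 2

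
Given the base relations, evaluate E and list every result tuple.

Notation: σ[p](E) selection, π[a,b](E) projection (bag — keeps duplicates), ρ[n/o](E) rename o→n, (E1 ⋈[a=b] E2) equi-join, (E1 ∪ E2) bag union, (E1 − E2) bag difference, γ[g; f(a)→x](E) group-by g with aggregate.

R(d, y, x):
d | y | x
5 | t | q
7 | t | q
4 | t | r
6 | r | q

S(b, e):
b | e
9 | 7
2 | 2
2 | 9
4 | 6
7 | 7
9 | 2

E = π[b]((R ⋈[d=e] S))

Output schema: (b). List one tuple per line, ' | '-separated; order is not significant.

Subexpression sizes:
  R → 4
  S → 6
  (R ⋈[d=e] S) → 3
  π[b]((R ⋈[d=e] S)) → 3

== RESULT ==
b
4
7
9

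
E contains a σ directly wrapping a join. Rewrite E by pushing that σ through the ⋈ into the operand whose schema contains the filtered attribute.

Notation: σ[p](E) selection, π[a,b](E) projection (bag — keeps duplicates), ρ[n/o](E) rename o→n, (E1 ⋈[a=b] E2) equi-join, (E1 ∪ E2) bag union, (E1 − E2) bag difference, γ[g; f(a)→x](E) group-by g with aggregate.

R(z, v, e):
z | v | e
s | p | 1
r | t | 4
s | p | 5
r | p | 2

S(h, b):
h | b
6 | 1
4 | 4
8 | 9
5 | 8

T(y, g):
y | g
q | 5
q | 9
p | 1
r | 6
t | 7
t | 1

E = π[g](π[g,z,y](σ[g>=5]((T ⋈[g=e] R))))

σ filters on g, owned by the left side.
E' = π[g](π[g,z,y]((σ[g>=5](T) ⋈[g=e] R)))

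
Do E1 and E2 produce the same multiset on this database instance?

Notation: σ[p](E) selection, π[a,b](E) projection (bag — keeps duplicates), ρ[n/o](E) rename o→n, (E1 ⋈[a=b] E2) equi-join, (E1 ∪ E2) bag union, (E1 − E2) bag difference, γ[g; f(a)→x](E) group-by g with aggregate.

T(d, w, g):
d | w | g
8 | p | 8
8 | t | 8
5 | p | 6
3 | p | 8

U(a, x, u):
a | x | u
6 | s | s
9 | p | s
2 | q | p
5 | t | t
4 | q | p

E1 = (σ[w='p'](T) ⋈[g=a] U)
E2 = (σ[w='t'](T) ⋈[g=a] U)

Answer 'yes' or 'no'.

E1 row counts bottom-up:
  T → 4
  σ[w='p'](T) → 3
  U → 5
  (σ[w='p'](T) ⋈[g=a] U) → 1
E2 row counts bottom-up:
  T → 4
  σ[w='t'](T) → 1
  U → 5
  (σ[w='t'](T) ⋈[g=a] U) → 0

E1 result:
d | w | g | a | x | u
5 | p | 6 | 6 | s | s
E2 result:
d | w | g | a | x | u
(0 rows)
Witness: (5, 'p', 6, 6, 's', 's') appears 1× in E1 but 0× in E2.

no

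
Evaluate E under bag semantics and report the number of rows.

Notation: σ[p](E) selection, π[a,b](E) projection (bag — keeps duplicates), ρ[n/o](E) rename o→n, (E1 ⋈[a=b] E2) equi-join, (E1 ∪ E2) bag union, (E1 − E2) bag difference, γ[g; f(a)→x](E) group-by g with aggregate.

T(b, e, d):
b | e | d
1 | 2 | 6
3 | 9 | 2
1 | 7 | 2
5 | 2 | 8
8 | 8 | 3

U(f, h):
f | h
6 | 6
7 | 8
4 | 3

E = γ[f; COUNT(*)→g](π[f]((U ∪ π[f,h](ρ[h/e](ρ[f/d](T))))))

Row counts bottom-up:
  U → 3
  T → 5
  ρ[f/d](T) → 5
  ρ[h/e](ρ[f/d](T)) → 5
  π[f,h](ρ[h/e](ρ[f/d](T))) → 5
  (U ∪ π[f,h](ρ[h/e](ρ[f/d](T)))) → 8
  π[f]((U ∪ π[f,h](ρ[h/e](ρ[f/d](T))))) → 8
  γ[f; COUNT(*)→g](π[f]((U ∪ π[f,h](ρ[h/e](ρ[f/d](T)))))) → 6

|E| = 6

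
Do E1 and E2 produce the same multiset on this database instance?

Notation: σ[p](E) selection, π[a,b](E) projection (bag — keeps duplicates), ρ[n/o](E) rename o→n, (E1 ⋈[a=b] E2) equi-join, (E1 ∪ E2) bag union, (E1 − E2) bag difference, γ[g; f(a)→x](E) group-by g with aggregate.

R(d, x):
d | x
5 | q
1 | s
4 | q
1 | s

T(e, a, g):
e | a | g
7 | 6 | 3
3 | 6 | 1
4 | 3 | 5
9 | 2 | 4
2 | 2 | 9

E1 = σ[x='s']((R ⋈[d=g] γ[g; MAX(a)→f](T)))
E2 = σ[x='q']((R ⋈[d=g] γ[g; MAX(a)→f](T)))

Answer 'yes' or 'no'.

E1 row counts bottom-up:
  R → 4
  T → 5
  γ[g; MAX(a)→f](T) → 5
  (R ⋈[d=g] γ[g; MAX(a)→f](T)) → 4
  σ[x='s']((R ⋈[d=g] γ[g; MAX(a)→f](T))) → 2
E2 row counts bottom-up:
  R → 4
  T → 5
  γ[g; MAX(a)→f](T) → 5
  (R ⋈[d=g] γ[g; MAX(a)→f](T)) → 4
  σ[x='q']((R ⋈[d=g] γ[g; MAX(a)→f](T))) → 2

E1 result:
d | x | g | f
1 | s | 1 | 6
1 | s | 1 | 6
E2 result:
d | x | g | f
4 | q | 4 | 2
5 | q | 5 | 3
Witness: (5, 'q', 5, 3) appears 0× in E1 but 1× in E2.

no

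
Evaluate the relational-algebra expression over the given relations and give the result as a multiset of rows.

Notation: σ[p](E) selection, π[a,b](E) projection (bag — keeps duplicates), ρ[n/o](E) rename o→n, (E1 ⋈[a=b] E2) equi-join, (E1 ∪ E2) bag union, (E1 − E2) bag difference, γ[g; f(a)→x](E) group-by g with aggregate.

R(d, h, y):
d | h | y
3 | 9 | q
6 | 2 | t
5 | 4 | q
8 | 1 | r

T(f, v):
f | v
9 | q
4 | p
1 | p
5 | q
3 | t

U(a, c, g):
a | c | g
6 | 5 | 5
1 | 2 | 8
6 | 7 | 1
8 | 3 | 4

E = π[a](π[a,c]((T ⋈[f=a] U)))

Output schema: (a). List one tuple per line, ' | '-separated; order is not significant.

Stepwise |·|:
  T → 5
  U → 4
  (T ⋈[f=a] U) → 1
  π[a,c]((T ⋈[f=a] U)) → 1
  π[a](π[a,c]((T ⋈[f=a] U))) → 1

== RESULT ==
a
1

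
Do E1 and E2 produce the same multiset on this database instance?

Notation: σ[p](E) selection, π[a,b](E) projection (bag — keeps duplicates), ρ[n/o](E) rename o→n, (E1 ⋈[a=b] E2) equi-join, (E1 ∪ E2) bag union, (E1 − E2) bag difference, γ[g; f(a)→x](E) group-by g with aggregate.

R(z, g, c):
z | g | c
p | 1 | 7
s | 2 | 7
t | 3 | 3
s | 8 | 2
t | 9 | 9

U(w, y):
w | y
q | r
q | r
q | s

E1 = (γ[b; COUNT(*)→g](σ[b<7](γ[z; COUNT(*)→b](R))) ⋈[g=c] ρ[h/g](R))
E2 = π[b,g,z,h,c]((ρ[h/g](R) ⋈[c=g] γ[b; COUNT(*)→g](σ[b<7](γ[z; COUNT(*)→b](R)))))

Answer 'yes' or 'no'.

E1 stepwise |·|:
  R → 5
  γ[z; COUNT(*)→b](R) → 3
  σ[b<7](γ[z; COUNT(*)→b](R)) → 3
  γ[b; COUNT(*)→g](σ[b<7](γ[z; COUNT(*)→b](R))) → 2
  R → 5
  ρ[h/g](R) → 5
  (γ[b; COUNT(*)→g](σ[b<7](γ[z; COUNT(*)→b](R))) ⋈[g=c] ρ[h/g](R)) → 1
E2 stepwise |·|:
  R → 5
  ρ[h/g](R) → 5
  R → 5
  γ[z; COUNT(*)→b](R) → 3
  σ[b<7](γ[z; COUNT(*)→b](R)) → 3
  γ[b; COUNT(*)→g](σ[b<7](γ[z; COUNT(*)→b](R))) → 2
  (ρ[h/g](R) ⋈[c=g] γ[b; COUNT(*)→g](σ[b<7](γ[z; COUNT(*)→b](R)))) → 1
  π[b,g,z,h,c]((ρ[h/g](R) ⋈[c=g] γ[b; COUNT(*)→g](σ[b<7](γ[z; COUNT(*)→b](R))))) → 1

E1 and E2 produce the same multiset:
b | g | z | h | c
2 | 2 | s | 8 | 2

yes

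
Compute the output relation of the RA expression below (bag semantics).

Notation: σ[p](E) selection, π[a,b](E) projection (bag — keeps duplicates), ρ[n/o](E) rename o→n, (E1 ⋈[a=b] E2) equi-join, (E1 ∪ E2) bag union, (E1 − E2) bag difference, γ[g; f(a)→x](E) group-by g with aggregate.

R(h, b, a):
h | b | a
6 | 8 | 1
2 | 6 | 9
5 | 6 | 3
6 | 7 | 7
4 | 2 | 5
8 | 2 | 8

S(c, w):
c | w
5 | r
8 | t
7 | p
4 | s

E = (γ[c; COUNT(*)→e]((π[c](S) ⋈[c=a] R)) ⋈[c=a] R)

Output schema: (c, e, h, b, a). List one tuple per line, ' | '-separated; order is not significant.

Row counts bottom-up:
  S → 4
  π[c](S) → 4
  R → 6
  (π[c](S) ⋈[c=a] R) → 3
  γ[c; COUNT(*)→e]((π[c](S) ⋈[c=a] R)) → 3
  R → 6
  (γ[c; COUNT(*)→e]((π[c](S) ⋈[c=a] R)) ⋈[c=a] R) → 3

== RESULT ==
c | e | h | b | a
5 | 1 | 4 | 2 | 5
7 | 1 | 6 | 7 | 7
8 | 1 | 8 | 2 | 8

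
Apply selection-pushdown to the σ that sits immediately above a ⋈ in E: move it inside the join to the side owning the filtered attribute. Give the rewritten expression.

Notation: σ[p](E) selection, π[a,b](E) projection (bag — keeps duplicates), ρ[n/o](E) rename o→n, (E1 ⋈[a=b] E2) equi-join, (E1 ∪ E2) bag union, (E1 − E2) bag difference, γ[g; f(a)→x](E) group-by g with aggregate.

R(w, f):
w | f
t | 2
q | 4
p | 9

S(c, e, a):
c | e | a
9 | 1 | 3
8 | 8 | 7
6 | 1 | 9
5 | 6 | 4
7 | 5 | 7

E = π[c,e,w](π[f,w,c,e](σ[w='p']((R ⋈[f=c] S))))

σ filters on w, owned by the left side.
E' = π[c,e,w](π[f,w,c,e]((σ[w='p'](R) ⋈[f=c] S)))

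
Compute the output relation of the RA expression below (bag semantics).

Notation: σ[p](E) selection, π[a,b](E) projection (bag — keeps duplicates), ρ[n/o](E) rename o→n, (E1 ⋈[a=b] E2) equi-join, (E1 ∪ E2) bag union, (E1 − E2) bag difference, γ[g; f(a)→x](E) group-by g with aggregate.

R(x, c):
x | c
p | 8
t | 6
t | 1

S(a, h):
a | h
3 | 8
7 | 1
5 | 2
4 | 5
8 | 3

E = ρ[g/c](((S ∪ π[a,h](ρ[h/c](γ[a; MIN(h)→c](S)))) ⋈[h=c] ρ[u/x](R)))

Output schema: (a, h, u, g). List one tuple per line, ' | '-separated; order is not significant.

Row counts bottom-up:
  S → 5
  S → 5
  γ[a; MIN(h)→c](S) → 5
  ρ[h/c](γ[a; MIN(h)→c](S)) → 5
  π[a,h](ρ[h/c](γ[a; MIN(h)→c](S))) → 5
  (S ∪ π[a,h](ρ[h/c](γ[a; MIN(h)→c](S)))) → 10
  R → 3
  ρ[u/x](R) → 3
  ((S ∪ π[a,h](ρ[h/c](γ[a; MIN(h)→c](S)))) ⋈[h=c] ρ[u/x](R)) → 4
  ρ[g/c](((S ∪ π[a,h](ρ[h/c](γ[a; MIN(h)→c](S)))) ⋈[h=c] ρ[u/x](R))) → 4

== RESULT ==
a | h | u | g
3 | 8 | p | 8
3 | 8 | p | 8
7 | 1 | t | 1
7 | 1 | t | 1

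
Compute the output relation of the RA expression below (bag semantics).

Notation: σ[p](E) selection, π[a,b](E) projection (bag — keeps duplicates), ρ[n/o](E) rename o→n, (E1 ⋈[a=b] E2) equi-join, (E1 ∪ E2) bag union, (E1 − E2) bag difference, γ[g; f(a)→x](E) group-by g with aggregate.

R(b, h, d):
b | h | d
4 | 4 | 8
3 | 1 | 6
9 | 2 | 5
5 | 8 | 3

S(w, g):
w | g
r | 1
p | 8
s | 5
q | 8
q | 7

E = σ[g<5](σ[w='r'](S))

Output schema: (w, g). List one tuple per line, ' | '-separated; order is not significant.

Row counts bottom-up:
  S → 5
  σ[w='r'](S) → 1
  σ[g<5](σ[w='r'](S)) → 1

== RESULT ==
w | g
r | 1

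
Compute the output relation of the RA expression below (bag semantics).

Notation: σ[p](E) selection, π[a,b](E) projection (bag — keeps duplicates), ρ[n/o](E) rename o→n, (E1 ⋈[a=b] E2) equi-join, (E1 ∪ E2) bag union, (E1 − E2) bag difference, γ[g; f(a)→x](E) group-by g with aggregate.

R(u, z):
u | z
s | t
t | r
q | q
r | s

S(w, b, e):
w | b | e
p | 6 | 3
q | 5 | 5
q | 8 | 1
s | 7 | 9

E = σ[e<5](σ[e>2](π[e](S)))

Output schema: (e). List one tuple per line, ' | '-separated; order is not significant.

Subexpression sizes:
  S → 4
  π[e](S) → 4
  σ[e>2](π[e](S)) → 3
  σ[e<5](σ[e>2](π[e](S))) → 1

== RESULT ==
e
3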